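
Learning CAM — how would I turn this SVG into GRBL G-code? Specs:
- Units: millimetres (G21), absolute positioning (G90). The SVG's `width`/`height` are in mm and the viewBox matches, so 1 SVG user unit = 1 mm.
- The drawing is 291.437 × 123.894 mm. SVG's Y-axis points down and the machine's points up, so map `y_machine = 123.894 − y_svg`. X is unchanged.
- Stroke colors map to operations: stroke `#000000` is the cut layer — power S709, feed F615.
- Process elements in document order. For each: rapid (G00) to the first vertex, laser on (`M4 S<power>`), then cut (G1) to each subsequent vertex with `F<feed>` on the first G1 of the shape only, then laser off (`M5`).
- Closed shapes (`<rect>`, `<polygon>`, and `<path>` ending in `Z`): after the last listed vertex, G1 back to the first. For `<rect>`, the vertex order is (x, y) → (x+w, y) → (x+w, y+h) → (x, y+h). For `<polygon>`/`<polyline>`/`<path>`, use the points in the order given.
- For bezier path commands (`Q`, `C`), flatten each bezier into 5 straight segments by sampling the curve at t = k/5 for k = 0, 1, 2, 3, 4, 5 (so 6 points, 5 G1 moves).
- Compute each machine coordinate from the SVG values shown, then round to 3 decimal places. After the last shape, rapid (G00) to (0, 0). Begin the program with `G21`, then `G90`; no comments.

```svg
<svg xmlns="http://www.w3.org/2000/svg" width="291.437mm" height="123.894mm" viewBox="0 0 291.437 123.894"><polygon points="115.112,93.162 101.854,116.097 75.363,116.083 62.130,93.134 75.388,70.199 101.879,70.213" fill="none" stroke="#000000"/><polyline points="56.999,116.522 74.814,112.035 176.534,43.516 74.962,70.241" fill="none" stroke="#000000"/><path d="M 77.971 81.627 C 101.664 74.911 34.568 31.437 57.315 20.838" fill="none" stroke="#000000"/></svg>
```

G21
G90
G00 X115.112 Y30.732
M4 S709
G1 X101.854 Y7.797 F615
G1 X75.363 Y7.811
G1 X62.130 Y30.760
G1 X75.388 Y53.695
G1 X101.879 Y53.681
G1 X115.112 Y30.732
M5
G00 X56.999 Y7.372
M4 S709
G1 X74.814 Y11.859 F615
G1 X176.534 Y80.378
G1 X74.962 Y53.653
M5
G00 X77.971 Y42.267
M4 S709
G1 X82.737 Y50.150 F615
G1 X74.384 Y63.514
G1 X61.583 Y79.014
G1 X53.003 Y93.309
G1 X57.315 Y103.056
M5
G00 X0.000 Y0.000

Since the viewBox matches the mm dimensions, user units are millimetres directly. The only transform is the Y-flip y_m = 123.894 − y_svg.

Shape 1 is a regular polygon drawn with `<polygon>`. Its stroke #000000 means cut at S709, F615. After flipping Y the toolpath is (115.112,30.732) → (101.854,7.797) → (75.363,7.811) → (62.130,30.760) → (75.388,53.695) → (101.879,53.681) → (115.112,30.732), returning to the start.

Shape 2 is a open polyline drawn with `<polyline>`. Its stroke #000000 means cut at S709, F615. After flipping Y the toolpath is (56.999,7.372) → (74.814,11.859) → (176.534,80.378) → (74.962,53.653).

Shape 3 is a cubic bezier drawn with `<path>`. Its stroke #000000 means cut at S709, F615. After flipping Y the toolpath is (77.971,42.267) → (82.737,50.150) → (74.384,63.514) → (61.583,79.014) → (53.003,93.309) → (57.315,103.056).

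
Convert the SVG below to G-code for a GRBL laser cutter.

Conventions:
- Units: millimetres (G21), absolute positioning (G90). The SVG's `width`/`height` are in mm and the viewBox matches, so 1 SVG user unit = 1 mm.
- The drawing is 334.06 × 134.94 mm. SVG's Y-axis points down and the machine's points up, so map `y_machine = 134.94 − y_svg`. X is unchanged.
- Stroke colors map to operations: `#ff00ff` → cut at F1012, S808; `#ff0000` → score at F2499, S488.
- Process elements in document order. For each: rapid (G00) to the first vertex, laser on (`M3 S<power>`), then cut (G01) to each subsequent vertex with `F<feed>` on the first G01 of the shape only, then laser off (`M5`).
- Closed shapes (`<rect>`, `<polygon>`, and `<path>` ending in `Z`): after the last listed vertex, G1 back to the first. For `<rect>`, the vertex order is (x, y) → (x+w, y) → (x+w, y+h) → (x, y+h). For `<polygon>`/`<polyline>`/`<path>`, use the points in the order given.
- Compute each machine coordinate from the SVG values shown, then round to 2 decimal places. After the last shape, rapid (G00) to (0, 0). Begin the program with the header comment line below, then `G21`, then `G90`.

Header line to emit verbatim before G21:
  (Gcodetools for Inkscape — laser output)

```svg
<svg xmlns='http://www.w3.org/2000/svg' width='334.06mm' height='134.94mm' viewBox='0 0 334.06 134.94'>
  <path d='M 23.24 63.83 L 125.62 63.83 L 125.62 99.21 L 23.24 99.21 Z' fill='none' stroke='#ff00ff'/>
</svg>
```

(Gcodetools for Inkscape — laser output)
G21
G90
G00 X23.24 Y71.11
M3 S808
G01 X125.62 Y71.11 F1012
G01 X125.62 Y35.73
G01 X23.24 Y35.73
G01 X23.24 Y71.11
M5
G00 X0.00 Y0.00

Since the viewBox matches the mm dimensions, user units are millimetres directly. The only transform is the Y-flip y_m = 134.94 − y_svg.

Shape 1 is a rectangle drawn with `<path>`. Its stroke #ff00ff means cut at S808, F1012. After flipping Y the toolpath is (23.24,71.11) → (125.62,71.11) → (125.62,35.73) → (23.24,35.73) → (23.24,71.11), returning to the start.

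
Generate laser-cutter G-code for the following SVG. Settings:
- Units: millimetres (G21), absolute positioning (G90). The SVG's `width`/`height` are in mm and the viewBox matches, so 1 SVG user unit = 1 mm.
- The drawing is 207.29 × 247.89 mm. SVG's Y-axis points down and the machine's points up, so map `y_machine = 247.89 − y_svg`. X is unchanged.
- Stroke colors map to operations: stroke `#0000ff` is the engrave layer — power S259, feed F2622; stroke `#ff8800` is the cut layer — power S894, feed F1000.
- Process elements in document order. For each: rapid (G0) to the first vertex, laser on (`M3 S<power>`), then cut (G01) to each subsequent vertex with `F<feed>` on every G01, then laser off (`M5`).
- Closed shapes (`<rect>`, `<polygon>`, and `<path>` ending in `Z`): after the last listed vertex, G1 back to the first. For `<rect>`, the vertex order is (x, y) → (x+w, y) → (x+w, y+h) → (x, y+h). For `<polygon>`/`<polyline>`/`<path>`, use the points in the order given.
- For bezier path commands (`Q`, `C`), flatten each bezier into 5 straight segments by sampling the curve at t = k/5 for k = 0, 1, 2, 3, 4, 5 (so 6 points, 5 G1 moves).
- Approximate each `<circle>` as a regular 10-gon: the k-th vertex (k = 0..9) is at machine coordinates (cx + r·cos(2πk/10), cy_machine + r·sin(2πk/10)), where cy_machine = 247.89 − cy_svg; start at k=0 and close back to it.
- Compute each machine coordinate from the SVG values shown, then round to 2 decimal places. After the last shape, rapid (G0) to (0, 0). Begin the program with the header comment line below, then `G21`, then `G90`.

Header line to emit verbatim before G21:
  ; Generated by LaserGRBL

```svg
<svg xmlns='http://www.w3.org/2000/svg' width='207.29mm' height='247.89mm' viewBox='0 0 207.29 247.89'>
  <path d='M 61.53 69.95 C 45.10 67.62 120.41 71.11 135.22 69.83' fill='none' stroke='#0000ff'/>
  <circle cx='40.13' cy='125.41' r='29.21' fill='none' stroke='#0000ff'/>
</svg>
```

viewBox `0 0 207.29 247.89` with mm width/height → 1 unit = 1 mm. Flip: y_m = 247.89 − y_svg.

**Shape 1** — `<path>` cubic bezier, stroke `#0000ff` → engrave (S259, F2622). Control points (SVG): P0=(61.53,69.95), P1=(45.10,67.62), P2=(120.41,71.11), P3=(135.22,69.83); sampled at t=k/5. Machine vertices: (61.53,177.94) → (61.46,178.72) → (76.11,178.62) → (98.15,178.14) → (120.29,177.78) → (135.22,178.06). Open path.

**Shape 2** — `<circle>` circle, stroke `#0000ff` → engrave (S259, F2622). Machine vertices: (69.34,122.48) → (63.76,139.65) → (49.16,150.26) → (31.10,150.26) → (16.50,139.65) → (10.92,122.48) → (16.50,105.31) → (31.10,94.70) → (49.16,94.70) → (63.76,105.31) → (69.34,122.48). Closed: final G1 returns to the first vertex.

; Generated by LaserGRBL
G21
G90
G0 X61.53 Y177.94
M3 S259
G01 X61.46 Y178.72 F2622
G01 X76.11 Y178.62 F2622
G01 X98.15 Y178.14 F2622
G01 X120.29 Y177.78 F2622
G01 X135.22 Y178.06 F2622
M5
G0 X69.34 Y122.48
M3 S259
G01 X63.76 Y139.65 F2622
G01 X49.16 Y150.26 F2622
G01 X31.10 Y150.26 F2622
G01 X16.50 Y139.65 F2622
G01 X10.92 Y122.48 F2622
G01 X16.50 Y105.31 F2622
G01 X31.10 Y94.70 F2622
G01 X49.16 Y94.70 F2622
G01 X63.76 Y105.31 F2622
G01 X69.34 Y122.48 F2622
M5
G0 X0.00 Y0.00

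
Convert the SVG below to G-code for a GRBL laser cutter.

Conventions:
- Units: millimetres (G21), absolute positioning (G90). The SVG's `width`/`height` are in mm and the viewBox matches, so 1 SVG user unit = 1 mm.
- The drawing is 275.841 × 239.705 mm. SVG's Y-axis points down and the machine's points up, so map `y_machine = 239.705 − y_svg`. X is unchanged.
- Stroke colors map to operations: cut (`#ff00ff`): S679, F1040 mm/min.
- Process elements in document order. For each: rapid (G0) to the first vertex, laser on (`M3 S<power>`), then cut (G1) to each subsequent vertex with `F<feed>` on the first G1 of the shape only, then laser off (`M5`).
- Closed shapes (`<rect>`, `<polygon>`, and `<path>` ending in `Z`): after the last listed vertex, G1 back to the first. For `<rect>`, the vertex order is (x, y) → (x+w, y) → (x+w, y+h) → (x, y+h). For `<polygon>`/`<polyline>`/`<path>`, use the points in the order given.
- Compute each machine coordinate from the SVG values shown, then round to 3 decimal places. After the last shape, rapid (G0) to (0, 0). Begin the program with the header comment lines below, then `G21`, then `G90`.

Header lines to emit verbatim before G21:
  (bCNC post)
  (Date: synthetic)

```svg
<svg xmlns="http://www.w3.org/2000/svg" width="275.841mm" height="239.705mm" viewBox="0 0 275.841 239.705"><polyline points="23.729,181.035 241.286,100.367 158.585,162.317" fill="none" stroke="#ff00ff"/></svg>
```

(bCNC post)
(Date: synthetic)
G21
G90
G0 X23.729 Y58.670
M3 S679
G1 X241.286 Y139.338 F1040
G1 X158.585 Y77.388
M5
G0 X0.000 Y0.000

1 u = 1 mm; y_m = 239.705 − y.

[1] `<polyline>` open polyline, #ff00ff→cut S679 F1040: (23.729,58.670) → (241.286,139.338) → (158.585,77.388)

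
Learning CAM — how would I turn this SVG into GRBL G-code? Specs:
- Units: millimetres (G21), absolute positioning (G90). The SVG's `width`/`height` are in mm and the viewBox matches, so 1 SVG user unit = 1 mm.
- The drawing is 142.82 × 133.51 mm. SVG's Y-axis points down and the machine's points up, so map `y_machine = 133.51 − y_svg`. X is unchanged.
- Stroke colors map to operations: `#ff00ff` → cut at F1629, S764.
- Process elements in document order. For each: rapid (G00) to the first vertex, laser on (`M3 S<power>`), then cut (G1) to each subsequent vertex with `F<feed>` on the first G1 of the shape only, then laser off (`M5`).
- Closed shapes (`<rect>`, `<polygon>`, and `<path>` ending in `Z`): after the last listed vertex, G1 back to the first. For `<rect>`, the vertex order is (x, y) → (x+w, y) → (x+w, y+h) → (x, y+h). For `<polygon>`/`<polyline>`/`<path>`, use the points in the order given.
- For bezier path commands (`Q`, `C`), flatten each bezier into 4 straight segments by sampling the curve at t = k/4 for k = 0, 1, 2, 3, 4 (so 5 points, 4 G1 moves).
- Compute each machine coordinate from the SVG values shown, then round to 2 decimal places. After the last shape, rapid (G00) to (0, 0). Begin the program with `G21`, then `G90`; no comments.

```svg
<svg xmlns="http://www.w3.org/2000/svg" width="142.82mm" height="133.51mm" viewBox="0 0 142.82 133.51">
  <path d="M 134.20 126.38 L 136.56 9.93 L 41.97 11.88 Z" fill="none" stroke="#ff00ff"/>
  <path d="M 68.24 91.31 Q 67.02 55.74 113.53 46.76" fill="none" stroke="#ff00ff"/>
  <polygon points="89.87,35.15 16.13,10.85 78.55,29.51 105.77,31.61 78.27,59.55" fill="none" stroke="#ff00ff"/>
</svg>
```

G21
G90
G00 X134.20 Y7.13
M3 S764
G1 X136.56 Y123.58 F1629
G1 X41.97 Y121.63
G1 X134.20 Y7.13
M5
G00 X68.24 Y42.20
M3 S764
G1 X70.61 Y58.32 F1629
G1 X78.95 Y71.12
G1 X93.26 Y80.60
G1 X113.53 Y86.75
M5
G00 X89.87 Y98.36
M3 S764
G1 X16.13 Y122.66 F1629
G1 X78.55 Y104.00
G1 X105.77 Y101.90
G1 X78.27 Y73.96
G1 X89.87 Y98.36
M5
G00 X0.00 Y0.00

Since the viewBox matches the mm dimensions, user units are millimetres directly. The only transform is the Y-flip y_m = 133.51 − y_svg.

Shape 1 is a closed polygon drawn with `<path>`. Its stroke #ff00ff means cut at S764, F1629. After flipping Y the toolpath is (134.20,7.13) → (136.56,123.58) → (41.97,121.63) → (134.20,7.13), returning to the start.

Shape 2 is a quadratic bezier drawn with `<path>`. Its stroke #ff00ff means cut at S764, F1629. After flipping Y the toolpath is (68.24,42.20) → (70.61,58.32) → (78.95,71.12) → (93.26,80.60) → (113.53,86.75).

Shape 3 is a closed polygon drawn with `<polygon>`. Its stroke #ff00ff means cut at S764, F1629. After flipping Y the toolpath is (89.87,98.36) → (16.13,122.66) → (78.55,104.00) → (105.77,101.90) → (78.27,73.96) → (89.87,98.36), returning to the start.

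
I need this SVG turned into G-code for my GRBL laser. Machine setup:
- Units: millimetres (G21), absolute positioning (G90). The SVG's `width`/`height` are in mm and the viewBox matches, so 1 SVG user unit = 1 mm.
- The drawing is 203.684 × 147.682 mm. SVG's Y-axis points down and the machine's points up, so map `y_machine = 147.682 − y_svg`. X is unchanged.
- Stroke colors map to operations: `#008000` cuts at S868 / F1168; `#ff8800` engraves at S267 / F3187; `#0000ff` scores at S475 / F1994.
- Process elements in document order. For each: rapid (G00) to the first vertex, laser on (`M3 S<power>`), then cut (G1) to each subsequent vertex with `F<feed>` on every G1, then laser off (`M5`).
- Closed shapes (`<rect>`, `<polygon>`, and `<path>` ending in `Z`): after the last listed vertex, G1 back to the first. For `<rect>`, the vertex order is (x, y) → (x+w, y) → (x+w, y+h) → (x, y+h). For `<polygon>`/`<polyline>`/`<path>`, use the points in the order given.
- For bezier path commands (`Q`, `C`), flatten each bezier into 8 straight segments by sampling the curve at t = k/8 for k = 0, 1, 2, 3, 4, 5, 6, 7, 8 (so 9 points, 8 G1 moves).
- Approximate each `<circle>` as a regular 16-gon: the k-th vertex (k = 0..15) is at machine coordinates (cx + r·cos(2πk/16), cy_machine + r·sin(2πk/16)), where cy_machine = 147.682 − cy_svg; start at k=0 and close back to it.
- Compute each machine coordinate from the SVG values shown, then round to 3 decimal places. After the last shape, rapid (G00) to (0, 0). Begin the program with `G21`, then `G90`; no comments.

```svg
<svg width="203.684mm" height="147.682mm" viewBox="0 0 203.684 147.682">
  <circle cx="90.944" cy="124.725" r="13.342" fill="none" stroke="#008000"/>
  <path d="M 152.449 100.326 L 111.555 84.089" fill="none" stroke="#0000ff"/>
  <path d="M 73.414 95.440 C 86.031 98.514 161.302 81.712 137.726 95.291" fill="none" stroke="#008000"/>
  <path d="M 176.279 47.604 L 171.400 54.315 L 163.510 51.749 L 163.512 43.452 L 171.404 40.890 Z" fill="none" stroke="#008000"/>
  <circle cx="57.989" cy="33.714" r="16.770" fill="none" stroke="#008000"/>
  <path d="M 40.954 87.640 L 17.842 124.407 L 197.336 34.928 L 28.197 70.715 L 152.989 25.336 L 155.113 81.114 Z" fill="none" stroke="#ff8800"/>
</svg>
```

G21
G90
G00 X104.286 Y22.957
M3 S868
G1 X103.270 Y28.063 F1168
G1 X100.378 Y32.391 F1168
G1 X96.050 Y35.283 F1168
G1 X90.944 Y36.299 F1168
G1 X85.838 Y35.283 F1168
G1 X81.510 Y32.391 F1168
G1 X78.618 Y28.063 F1168
G1 X77.602 Y22.957 F1168
G1 X78.618 Y17.851 F1168
G1 X81.510 Y13.523 F1168
G1 X85.838 Y10.631 F1168
G1 X90.944 Y9.615 F1168
G1 X96.050 Y10.631 F1168
G1 X100.378 Y13.523 F1168
G1 X103.270 Y17.851 F1168
G1 X104.286 Y22.957 F1168
M5
G00 X152.449 Y47.356
M3 S475
G1 X111.555 Y63.593 F1994
M5
G00 X73.414 Y52.242
M3 S868
G1 X80.767 Y51.923 F1168
G1 X92.101 Y52.878 F1168
G1 X105.524 Y54.519 F1168
G1 X119.142 Y56.256 F1168
G1 X131.065 Y57.501 F1168
G1 X139.398 Y57.664 F1168
G1 X142.249 Y56.157 F1168
G1 X137.726 Y52.391 F1168
M5
G00 X176.279 Y100.078
M3 S868
G1 X171.400 Y93.367 F1168
G1 X163.510 Y95.933 F1168
G1 X163.512 Y104.230 F1168
G1 X171.404 Y106.792 F1168
G1 X176.279 Y100.078 F1168
M5
G00 X74.759 Y113.968
M3 S868
G1 X73.482 Y120.386 F1168
G1 X69.847 Y125.826 F1168
G1 X64.407 Y129.461 F1168
G1 X57.989 Y130.738 F1168
G1 X51.571 Y129.461 F1168
G1 X46.131 Y125.826 F1168
G1 X42.496 Y120.386 F1168
G1 X41.219 Y113.968 F1168
G1 X42.496 Y107.550 F1168
G1 X46.131 Y102.110 F1168
G1 X51.571 Y98.475 F1168
G1 X57.989 Y97.198 F1168
G1 X64.407 Y98.475 F1168
G1 X69.847 Y102.110 F1168
G1 X73.482 Y107.550 F1168
G1 X74.759 Y113.968 F1168
M5
G00 X40.954 Y60.042
M3 S267
G1 X17.842 Y23.275 F3187
G1 X197.336 Y112.754 F3187
G1 X28.197 Y76.967 F3187
G1 X152.989 Y122.346 F3187
G1 X155.113 Y66.568 F3187
G1 X40.954 Y60.042 F3187
M5
G00 X0.000 Y0.000

Since the viewBox matches the mm dimensions, user units are millimetres directly. The only transform is the Y-flip y_m = 147.682 − y_svg.

Shape 1 is a circle drawn with `<circle>`. Its stroke #008000 means cut at S868, F1168. After flipping Y the toolpath is (104.286,22.957) → (103.270,28.063) → (100.378,32.391) → (96.050,35.283) → (90.944,36.299) → (85.838,35.283) → (81.510,32.391) → (78.618,28.063) → (77.602,22.957) → (78.618,17.851) → (81.510,13.523) → (85.838,10.631) → (90.944,9.615) → (96.050,10.631) → (100.378,13.523) → (103.270,17.851) → (104.286,22.957), returning to the start.

Shape 2 is a line segment drawn with `<path>`. Its stroke #0000ff means score at S475, F1994. After flipping Y the toolpath is (152.449,47.356) → (111.555,63.593).

Shape 3 is a cubic bezier drawn with `<path>`. Its stroke #008000 means cut at S868, F1168. After flipping Y the toolpath is (73.414,52.242) → (80.767,51.923) → (92.101,52.878) → (105.524,54.519) → (119.142,56.256) → (131.065,57.501) → (139.398,57.664) → (142.249,56.157) → (137.726,52.391).

Shape 4 is a regular polygon drawn with `<path>`. Its stroke #008000 means cut at S868, F1168. After flipping Y the toolpath is (176.279,100.078) → (171.400,93.367) → (163.510,95.933) → (163.512,104.230) → (171.404,106.792) → (176.279,100.078), returning to the start.

Shape 5 is a circle drawn with `<circle>`. Its stroke #008000 means cut at S868, F1168. After flipping Y the toolpath is (74.759,113.968) → (73.482,120.386) → (69.847,125.826) → (64.407,129.461) → (57.989,130.738) → (51.571,129.461) → (46.131,125.826) → (42.496,120.386) → (41.219,113.968) → (42.496,107.550) → (46.131,102.110) → (51.571,98.475) → (57.989,97.198) → (64.407,98.475) → (69.847,102.110) → (73.482,107.550) → (74.759,113.968), returning to the start.

Shape 6 is a closed polygon drawn with `<path>`. Its stroke #ff8800 means engrave at S267, F3187. After flipping Y the toolpath is (40.954,60.042) → (17.842,23.275) → (197.336,112.754) → (28.197,76.967) → (152.989,122.346) → (155.113,66.568) → (40.954,60.042), returning to the start.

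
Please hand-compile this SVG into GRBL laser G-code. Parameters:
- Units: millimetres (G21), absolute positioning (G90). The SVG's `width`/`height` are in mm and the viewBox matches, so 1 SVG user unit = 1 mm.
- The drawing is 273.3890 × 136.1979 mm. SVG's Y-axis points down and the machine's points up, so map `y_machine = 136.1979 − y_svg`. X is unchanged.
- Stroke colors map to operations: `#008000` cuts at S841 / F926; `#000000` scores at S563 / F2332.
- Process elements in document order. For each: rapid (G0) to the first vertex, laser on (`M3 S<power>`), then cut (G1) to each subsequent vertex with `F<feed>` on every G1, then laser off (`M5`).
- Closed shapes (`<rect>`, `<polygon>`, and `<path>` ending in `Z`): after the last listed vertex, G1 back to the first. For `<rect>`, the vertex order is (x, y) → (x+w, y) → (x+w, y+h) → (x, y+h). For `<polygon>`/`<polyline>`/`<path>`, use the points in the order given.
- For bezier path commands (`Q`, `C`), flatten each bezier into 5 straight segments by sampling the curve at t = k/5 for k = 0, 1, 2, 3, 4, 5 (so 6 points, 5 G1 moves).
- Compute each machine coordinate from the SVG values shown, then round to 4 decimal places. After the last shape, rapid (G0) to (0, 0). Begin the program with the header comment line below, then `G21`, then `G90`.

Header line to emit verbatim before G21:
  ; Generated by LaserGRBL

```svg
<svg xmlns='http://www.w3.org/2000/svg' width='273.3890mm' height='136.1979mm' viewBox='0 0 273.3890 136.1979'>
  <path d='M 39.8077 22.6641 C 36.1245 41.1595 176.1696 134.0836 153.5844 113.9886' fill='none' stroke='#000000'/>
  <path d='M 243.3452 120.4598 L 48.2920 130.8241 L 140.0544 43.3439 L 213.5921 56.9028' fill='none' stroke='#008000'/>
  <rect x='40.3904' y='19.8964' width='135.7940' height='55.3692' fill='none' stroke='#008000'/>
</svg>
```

; Generated by LaserGRBL
G21
G90
G0 X39.8077 Y113.5338
M3 S563
G1 X52.3943 Y95.0047 F2332
G1 X84.7705 Y67.6102 F2332
G1 X122.2310 Y40.3478 F2332
G1 X150.0708 Y22.2150 F2332
G1 X153.5844 Y22.2093 F2332
M5
G0 X243.3452 Y15.7381
M3 S841
G1 X48.2920 Y5.3738 F926
G1 X140.0544 Y92.8540 F926
G1 X213.5921 Y79.2951 F926
M5
G0 X40.3904 Y116.3015
M3 S841
G1 X176.1844 Y116.3015 F926
G1 X176.1844 Y60.9323 F926
G1 X40.3904 Y60.9323 F926
G1 X40.3904 Y116.3015 F926
M5
G0 X0.0000 Y0.0000

viewBox `0 0 273.3890 136.1979` with mm width/height → 1 unit = 1 mm. Flip: y_m = 136.1979 − y_svg.

**Shape 1** — `<path>` cubic bezier, stroke `#000000` → score (S563, F2332). Control points (SVG): P0=(39.8077,22.6641), P1=(36.1245,41.1595), P2=(176.1696,134.0836), P3=(153.5844,113.9886); sampled at t=k/5. Machine vertices: (39.8077,113.5338) → (52.3943,95.0047) → (84.7705,67.6102) → (122.2310,40.3478) → (150.0708,22.2150) → (153.5844,22.2093). Open path.

**Shape 2** — `<path>` open polyline, stroke `#008000` → cut (S841, F926). Machine vertices: (243.3452,15.7381) → (48.2920,5.3738) → (140.0544,92.8540) → (213.5921,79.2951). Open path.

**Shape 3** — `<rect>` rectangle, stroke `#008000` → cut (S841, F926). Machine vertices: (40.3904,116.3015) → (176.1844,116.3015) → (176.1844,60.9323) → (40.3904,60.9323) → (40.3904,116.3015). Closed: final G1 returns to the first vertex.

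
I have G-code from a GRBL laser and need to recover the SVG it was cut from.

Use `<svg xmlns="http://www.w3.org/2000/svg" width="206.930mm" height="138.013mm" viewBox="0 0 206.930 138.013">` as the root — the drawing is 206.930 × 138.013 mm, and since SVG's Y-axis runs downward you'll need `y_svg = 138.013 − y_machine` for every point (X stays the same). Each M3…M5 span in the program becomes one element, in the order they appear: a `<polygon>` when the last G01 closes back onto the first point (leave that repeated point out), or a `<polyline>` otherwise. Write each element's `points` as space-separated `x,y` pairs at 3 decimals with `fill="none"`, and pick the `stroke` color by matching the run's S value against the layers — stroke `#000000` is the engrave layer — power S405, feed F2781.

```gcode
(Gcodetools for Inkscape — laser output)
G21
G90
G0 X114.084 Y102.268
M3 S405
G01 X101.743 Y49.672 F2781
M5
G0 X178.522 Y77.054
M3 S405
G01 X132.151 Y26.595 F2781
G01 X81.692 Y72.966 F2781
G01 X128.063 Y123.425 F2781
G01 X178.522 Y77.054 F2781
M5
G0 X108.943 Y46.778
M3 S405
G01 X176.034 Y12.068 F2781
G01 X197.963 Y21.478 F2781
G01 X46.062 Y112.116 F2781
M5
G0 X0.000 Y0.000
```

y_svg = 138.013 − y_m. Every run uses S405, so all elements get stroke `#000000` (engrave).

[1] open run; points: 114.084,35.745 101.743,88.341

[2] closed run; points: 178.522,60.959 132.151,111.418 81.692,65.047 128.063,14.588

[3] open run; points: 108.943,91.235 176.034,125.945 197.963,116.535 46.062,25.897

<svg xmlns="http://www.w3.org/2000/svg" width="206.930mm" height="138.013mm" viewBox="0 0 206.930 138.013">
  <polyline points="114.084,35.745 101.743,88.341" fill="none" stroke="#000000"/>
  <polygon points="178.522,60.959 132.151,111.418 81.692,65.047 128.063,14.588" fill="none" stroke="#000000"/>
  <polyline points="108.943,91.235 176.034,125.945 197.963,116.535 46.062,25.897" fill="none" stroke="#000000"/>
</svg>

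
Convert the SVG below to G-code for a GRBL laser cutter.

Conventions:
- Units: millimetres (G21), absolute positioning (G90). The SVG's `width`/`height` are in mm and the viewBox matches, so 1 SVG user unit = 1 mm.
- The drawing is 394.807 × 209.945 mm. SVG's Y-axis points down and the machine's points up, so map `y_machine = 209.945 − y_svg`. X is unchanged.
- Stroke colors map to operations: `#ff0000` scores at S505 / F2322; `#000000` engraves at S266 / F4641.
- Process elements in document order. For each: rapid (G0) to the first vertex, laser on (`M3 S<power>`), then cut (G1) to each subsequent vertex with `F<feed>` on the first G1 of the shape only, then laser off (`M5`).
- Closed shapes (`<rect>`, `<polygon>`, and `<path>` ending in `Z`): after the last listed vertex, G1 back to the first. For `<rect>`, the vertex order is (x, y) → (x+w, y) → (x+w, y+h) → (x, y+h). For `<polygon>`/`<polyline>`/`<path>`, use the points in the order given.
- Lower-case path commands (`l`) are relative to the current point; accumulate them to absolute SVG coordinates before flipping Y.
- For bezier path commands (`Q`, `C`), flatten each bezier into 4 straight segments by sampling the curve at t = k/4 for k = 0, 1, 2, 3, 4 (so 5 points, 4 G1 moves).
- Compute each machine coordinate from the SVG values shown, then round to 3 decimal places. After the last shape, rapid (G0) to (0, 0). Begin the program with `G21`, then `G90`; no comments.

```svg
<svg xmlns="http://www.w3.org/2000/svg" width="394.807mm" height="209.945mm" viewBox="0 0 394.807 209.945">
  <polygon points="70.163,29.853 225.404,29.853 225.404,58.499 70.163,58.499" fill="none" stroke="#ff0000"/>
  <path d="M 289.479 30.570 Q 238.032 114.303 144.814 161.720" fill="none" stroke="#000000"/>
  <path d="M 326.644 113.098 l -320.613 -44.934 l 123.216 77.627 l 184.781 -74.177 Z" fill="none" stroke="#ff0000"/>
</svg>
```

G21
G90
G0 X70.163 Y180.092
M3 S505
G1 X225.404 Y180.092 F2322
G1 X225.404 Y151.446
G1 X70.163 Y151.446
G1 X70.163 Y180.092
M5
G0 X289.479 Y179.375
M3 S266
G1 X261.145 Y139.778 F4641
G1 X227.589 Y104.721
G1 X188.812 Y74.203
G1 X144.814 Y48.225
M5
G0 X326.644 Y96.847
M3 S505
G1 X6.031 Y141.781 F2322
G1 X129.247 Y64.154
G1 X314.028 Y138.331
G1 X326.644 Y96.847
M5
G0 X0.000 Y0.000

1 u = 1 mm; y_m = 209.945 − y.

[1] `<polygon>` rectangle, #ff0000→score S505 F2322: (70.163,180.092) → (225.404,180.092) → (225.404,151.446) → (70.163,151.446) → (70.163,180.092) (closed)

[2] `<path>` quadratic bezier, #000000→engrave S266 F4641: (289.479,179.375) → (261.145,139.778) → (227.589,104.721) → (188.812,74.203) → (144.814,48.225)

[3] `<path>` closed polygon, #ff0000→score S505 F2322: (326.644,96.847) → (6.031,141.781) → (129.247,64.154) → (314.028,138.331) → (326.644,96.847) (closed)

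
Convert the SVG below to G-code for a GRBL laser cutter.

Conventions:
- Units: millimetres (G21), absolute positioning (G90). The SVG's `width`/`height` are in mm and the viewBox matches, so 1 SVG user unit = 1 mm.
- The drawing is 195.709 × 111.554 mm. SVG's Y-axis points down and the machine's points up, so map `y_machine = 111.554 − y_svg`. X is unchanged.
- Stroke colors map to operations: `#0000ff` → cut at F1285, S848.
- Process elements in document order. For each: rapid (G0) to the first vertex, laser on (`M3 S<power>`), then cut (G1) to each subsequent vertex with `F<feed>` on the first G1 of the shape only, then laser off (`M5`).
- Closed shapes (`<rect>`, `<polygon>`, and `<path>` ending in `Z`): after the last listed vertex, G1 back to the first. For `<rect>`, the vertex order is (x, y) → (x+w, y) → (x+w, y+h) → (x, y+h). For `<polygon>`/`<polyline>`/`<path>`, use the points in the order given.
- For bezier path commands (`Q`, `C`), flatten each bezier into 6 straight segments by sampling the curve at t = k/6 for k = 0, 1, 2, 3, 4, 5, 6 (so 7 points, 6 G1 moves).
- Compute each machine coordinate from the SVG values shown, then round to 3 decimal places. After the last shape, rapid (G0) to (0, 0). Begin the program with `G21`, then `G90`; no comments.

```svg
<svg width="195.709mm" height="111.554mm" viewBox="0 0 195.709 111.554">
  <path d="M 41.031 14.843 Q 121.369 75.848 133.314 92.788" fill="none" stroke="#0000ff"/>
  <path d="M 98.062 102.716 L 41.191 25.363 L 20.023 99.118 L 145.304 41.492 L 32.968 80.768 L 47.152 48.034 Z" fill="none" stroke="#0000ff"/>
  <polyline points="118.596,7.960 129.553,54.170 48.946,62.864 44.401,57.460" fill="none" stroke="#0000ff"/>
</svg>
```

G21
G90
G0 X41.031 Y96.711
M3 S848
G1 X65.911 Y77.600 F1285
G1 X86.990 Y60.937
G1 X104.271 Y46.722
G1 X117.751 Y34.955
G1 X127.433 Y25.637
G1 X133.314 Y18.766
M5
G0 X98.062 Y8.838
M3 S848
G1 X41.191 Y86.191 F1285
G1 X20.023 Y12.436
G1 X145.304 Y70.062
G1 X32.968 Y30.786
G1 X47.152 Y63.520
G1 X98.062 Y8.838
M5
G0 X118.596 Y103.594
M3 S848
G1 X129.553 Y57.384 F1285
G1 X48.946 Y48.690
G1 X44.401 Y54.094
M5
G0 X0.000 Y0.000

1 u = 1 mm; y_m = 111.554 − y.

[1] `<path>` quadratic bezier, #0000ff→cut S848 F1285: (41.031,96.711) → (65.911,77.600) → (86.990,60.937) → (104.271,46.722) → (117.751,34.955) → (127.433,25.637) → (133.314,18.766)

[2] `<path>` closed polygon, #0000ff→cut S848 F1285: (98.062,8.838) → (41.191,86.191) → (20.023,12.436) → (145.304,70.062) → (32.968,30.786) → (47.152,63.520) → (98.062,8.838) (closed)

[3] `<polyline>` open polyline, #0000ff→cut S848 F1285: (118.596,103.594) → (129.553,57.384) → (48.946,48.690) → (44.401,54.094)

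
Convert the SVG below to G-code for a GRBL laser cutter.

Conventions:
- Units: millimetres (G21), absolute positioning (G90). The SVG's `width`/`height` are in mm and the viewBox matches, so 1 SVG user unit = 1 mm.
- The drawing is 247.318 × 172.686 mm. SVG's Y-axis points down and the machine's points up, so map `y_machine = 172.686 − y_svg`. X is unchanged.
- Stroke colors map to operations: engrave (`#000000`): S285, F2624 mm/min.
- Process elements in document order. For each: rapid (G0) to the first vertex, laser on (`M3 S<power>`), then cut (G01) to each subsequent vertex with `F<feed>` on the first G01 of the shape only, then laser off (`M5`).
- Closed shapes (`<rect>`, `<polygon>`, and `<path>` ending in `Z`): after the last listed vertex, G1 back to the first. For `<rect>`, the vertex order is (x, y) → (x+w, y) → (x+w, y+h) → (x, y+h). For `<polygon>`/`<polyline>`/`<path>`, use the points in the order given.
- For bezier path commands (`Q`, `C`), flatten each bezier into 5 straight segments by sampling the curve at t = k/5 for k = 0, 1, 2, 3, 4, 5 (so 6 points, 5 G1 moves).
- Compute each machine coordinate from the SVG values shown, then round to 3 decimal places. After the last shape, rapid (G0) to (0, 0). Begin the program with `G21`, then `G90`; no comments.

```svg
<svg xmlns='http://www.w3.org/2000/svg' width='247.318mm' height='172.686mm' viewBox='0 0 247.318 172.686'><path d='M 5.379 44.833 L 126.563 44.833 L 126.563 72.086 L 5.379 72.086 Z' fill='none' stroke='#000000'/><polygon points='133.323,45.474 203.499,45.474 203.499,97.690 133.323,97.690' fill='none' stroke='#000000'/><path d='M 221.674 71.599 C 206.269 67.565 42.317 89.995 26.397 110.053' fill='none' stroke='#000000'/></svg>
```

Since the viewBox matches the mm dimensions, user units are millimetres directly. The only transform is the Y-flip y_m = 172.686 − y_svg.

Shape 1 is a rectangle drawn with `<path>`. Its stroke #000000 means engrave at S285, F2624. After flipping Y the toolpath is (5.379,127.853) → (126.563,127.853) → (126.563,100.600) → (5.379,100.600) → (5.379,127.853), returning to the start.

Shape 2 is a rectangle drawn with `<polygon>`. Its stroke #000000 means engrave at S285, F2624. After flipping Y the toolpath is (133.323,127.212) → (203.499,127.212) → (203.499,74.996) → (133.323,74.996) → (133.323,127.212), returning to the start.

Shape 3 is a cubic bezier drawn with `<path>`. Its stroke #000000 means engrave at S285, F2624. After flipping Y the toolpath is (221.674,101.087) → (196.978,100.562) → (150.866,95.071) → (97.575,85.996) → (51.340,74.722) → (26.397,62.633).

G21
G90
G0 X5.379 Y127.853
M3 S285
G01 X126.563 Y127.853 F2624
G01 X126.563 Y100.600
G01 X5.379 Y100.600
G01 X5.379 Y127.853
M5
G0 X133.323 Y127.212
M3 S285
G01 X203.499 Y127.212 F2624
G01 X203.499 Y74.996
G01 X133.323 Y74.996
G01 X133.323 Y127.212
M5
G0 X221.674 Y101.087
M3 S285
G01 X196.978 Y100.562 F2624
G01 X150.866 Y95.071
G01 X97.575 Y85.996
G01 X51.340 Y74.722
G01 X26.397 Y62.633
M5
G0 X0.000 Y0.000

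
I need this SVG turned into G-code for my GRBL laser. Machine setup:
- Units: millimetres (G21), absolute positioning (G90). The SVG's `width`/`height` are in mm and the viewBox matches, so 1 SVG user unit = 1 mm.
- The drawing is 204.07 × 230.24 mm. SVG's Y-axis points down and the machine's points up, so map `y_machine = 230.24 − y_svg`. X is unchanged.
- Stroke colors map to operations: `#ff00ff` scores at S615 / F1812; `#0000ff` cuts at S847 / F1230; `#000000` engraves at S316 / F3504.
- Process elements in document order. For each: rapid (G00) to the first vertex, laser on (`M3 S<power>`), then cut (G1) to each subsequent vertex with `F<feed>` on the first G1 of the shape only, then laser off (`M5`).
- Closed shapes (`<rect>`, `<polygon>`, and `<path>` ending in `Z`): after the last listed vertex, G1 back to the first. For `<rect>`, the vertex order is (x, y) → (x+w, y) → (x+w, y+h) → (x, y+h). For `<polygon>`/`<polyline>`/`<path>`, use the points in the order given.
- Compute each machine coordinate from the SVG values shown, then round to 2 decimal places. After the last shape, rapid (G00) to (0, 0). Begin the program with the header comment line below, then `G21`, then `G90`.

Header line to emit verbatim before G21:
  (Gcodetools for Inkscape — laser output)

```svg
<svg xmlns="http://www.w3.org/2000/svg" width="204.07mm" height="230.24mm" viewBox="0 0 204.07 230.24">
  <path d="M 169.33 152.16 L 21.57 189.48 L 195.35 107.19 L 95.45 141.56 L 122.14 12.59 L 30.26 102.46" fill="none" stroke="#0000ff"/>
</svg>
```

1 u = 1 mm; y_m = 230.24 − y.

[1] `<path>` open polyline, #0000ff→cut S847 F1230: (169.33,78.08) → (21.57,40.76) → (195.35,123.05) → (95.45,88.68) → (122.14,217.65) → (30.26,127.78)

(Gcodetools for Inkscape — laser output)
G21
G90
G00 X169.33 Y78.08
M3 S847
G1 X21.57 Y40.76 F1230
G1 X195.35 Y123.05
G1 X95.45 Y88.68
G1 X122.14 Y217.65
G1 X30.26 Y127.78
M5
G00 X0.00 Y0.00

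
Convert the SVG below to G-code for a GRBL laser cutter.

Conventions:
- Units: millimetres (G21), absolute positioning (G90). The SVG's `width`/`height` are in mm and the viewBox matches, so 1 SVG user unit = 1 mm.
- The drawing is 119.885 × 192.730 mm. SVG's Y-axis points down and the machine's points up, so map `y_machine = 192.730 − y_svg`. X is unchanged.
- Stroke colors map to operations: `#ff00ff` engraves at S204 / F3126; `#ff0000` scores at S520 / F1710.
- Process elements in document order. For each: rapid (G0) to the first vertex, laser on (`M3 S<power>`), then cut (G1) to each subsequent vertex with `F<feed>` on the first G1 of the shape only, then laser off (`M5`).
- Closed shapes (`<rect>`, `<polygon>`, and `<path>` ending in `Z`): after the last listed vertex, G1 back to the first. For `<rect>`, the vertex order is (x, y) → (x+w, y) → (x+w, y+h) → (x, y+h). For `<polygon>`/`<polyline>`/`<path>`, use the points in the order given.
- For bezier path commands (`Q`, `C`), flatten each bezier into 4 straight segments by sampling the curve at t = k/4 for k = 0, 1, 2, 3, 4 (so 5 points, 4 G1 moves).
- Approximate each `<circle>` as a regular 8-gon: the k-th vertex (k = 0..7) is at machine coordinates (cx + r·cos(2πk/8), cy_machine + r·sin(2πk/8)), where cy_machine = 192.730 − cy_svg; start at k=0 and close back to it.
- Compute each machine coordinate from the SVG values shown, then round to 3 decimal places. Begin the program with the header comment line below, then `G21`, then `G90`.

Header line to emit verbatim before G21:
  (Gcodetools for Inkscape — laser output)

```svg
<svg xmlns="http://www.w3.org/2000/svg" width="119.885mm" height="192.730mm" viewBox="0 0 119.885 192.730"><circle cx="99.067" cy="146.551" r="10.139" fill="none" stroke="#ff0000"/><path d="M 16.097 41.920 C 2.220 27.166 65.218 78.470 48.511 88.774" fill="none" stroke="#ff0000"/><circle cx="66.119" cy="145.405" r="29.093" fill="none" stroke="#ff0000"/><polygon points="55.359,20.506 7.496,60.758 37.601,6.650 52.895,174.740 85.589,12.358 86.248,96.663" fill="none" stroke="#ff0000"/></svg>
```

(Gcodetools for Inkscape — laser output)
G21
G90
G0 X109.206 Y46.179
M3 S520
G1 X106.236 Y53.348 F1710
G1 X99.067 Y56.318
G1 X91.898 Y53.348
G1 X88.928 Y46.179
G1 X91.898 Y39.010
G1 X99.067 Y36.040
G1 X106.236 Y39.010
G1 X109.206 Y46.179
M5
G0 X16.097 Y150.810
M3 S520
G1 X17.657 Y151.162 F1710
G1 X33.365 Y136.780
G1 X48.543 Y117.699
G1 X48.511 Y103.956
M5
G0 X95.212 Y47.325
M3 S520
G1 X86.691 Y67.897 F1710
G1 X66.119 Y76.418
G1 X45.547 Y67.897
G1 X37.026 Y47.325
G1 X45.547 Y26.753
G1 X66.119 Y18.232
G1 X86.691 Y26.753
G1 X95.212 Y47.325
M5
G0 X55.359 Y172.224
M3 S520
G1 X7.496 Y131.972 F1710
G1 X37.601 Y186.080
G1 X52.895 Y17.990
G1 X85.589 Y180.372
G1 X86.248 Y96.067
G1 X55.359 Y172.224
M5

1 u = 1 mm; y_m = 192.730 − y.

[1] `<circle>` circle, #ff0000→score S520 F1710: (109.206,46.179) → (106.236,53.348) → (99.067,56.318) → (91.898,53.348) → (88.928,46.179) → (91.898,39.010) → (99.067,36.040) → (106.236,39.010) → (109.206,46.179) (closed)

[2] `<path>` cubic bezier, #ff0000→score S520 F1710: (16.097,150.810) → (17.657,151.162) → (33.365,136.780) → (48.543,117.699) → (48.511,103.956)

[3] `<circle>` circle, #ff0000→score S520 F1710: (95.212,47.325) → (86.691,67.897) → (66.119,76.418) → (45.547,67.897) → (37.026,47.325) → (45.547,26.753) → (66.119,18.232) → (86.691,26.753) → (95.212,47.325) (closed)

[4] `<polygon>` closed polygon, #ff0000→score S520 F1710: (55.359,172.224) → (7.496,131.972) → (37.601,186.080) → (52.895,17.990) → (85.589,180.372) → (86.248,96.067) → (55.359,172.224) (closed)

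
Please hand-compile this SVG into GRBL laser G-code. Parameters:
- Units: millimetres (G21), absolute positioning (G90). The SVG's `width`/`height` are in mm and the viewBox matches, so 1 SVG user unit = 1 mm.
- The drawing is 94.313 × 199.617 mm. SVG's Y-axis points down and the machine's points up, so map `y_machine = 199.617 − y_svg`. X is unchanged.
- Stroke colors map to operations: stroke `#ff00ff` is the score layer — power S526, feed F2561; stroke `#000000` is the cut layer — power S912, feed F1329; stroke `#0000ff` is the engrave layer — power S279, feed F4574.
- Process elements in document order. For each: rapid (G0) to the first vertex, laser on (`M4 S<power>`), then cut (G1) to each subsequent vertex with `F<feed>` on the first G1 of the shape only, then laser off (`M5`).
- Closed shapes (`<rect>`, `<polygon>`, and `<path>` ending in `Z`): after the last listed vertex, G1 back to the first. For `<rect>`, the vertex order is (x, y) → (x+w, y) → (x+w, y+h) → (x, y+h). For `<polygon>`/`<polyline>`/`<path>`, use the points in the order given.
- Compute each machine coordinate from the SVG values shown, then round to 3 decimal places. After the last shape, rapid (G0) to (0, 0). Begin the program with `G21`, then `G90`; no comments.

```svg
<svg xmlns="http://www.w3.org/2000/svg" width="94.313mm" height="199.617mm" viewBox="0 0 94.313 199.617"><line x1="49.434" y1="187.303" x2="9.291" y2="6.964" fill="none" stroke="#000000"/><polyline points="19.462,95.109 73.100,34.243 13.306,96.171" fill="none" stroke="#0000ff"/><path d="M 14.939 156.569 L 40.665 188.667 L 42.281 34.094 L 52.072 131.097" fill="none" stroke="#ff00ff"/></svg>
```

viewBox `0 0 94.313 199.617` with mm width/height → 1 unit = 1 mm. Flip: y_m = 199.617 − y_svg.

**Shape 1** — `<line>` line segment, stroke `#000000` → cut (S912, F1329). Machine vertices: (49.434,12.314) → (9.291,192.653). Open path.

**Shape 2** — `<polyline>` open polyline, stroke `#0000ff` → engrave (S279, F4574). Machine vertices: (19.462,104.508) → (73.100,165.374) → (13.306,103.446). Open path.

**Shape 3** — `<path>` open polyline, stroke `#ff00ff` → score (S526, F2561). Machine vertices: (14.939,43.048) → (40.665,10.950) → (42.281,165.523) → (52.072,68.520). Open path.

G21
G90
G0 X49.434 Y12.314
M4 S912
G1 X9.291 Y192.653 F1329
M5
G0 X19.462 Y104.508
M4 S279
G1 X73.100 Y165.374 F4574
G1 X13.306 Y103.446
M5
G0 X14.939 Y43.048
M4 S526
G1 X40.665 Y10.950 F2561
G1 X42.281 Y165.523
G1 X52.072 Y68.520
M5
G0 X0.000 Y0.000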